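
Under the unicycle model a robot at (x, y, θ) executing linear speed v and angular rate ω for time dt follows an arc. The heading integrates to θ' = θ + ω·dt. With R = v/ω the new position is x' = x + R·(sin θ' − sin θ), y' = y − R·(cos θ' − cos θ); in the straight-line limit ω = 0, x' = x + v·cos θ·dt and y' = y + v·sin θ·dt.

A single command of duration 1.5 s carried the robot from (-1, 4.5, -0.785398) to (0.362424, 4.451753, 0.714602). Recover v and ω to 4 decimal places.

Δθ = 0.714602 − -0.785398 = 1.500000
ω = Δθ/dt = 1.500000/1.5 = 1.0000
R = Δx/(sin θ' − sin θ) = 1.0000
v = R·ω = 1.0000·1.0000 = 1.0000

v = 1.0000, ω = 1.0000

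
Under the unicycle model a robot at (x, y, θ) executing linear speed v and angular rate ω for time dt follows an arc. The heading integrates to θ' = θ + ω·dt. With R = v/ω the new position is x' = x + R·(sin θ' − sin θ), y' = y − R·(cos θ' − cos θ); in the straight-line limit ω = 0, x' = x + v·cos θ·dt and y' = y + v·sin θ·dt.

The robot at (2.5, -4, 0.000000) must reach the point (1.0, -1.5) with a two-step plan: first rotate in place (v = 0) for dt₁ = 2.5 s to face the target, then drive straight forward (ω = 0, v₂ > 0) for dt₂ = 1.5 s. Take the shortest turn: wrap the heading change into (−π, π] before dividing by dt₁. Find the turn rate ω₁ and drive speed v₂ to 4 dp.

heading to target = atan2(-1.5−-4, 1−2.5) = 2.1112
Δθ = wrap(2.1112 − 0.0000) = 2.1112; ω₁ = Δθ/dt₁ = 0.8445
distance = √((1−2.5)² + (-1.5−-4)²) = 2.9155; v₂ = distance/dt₂ = 1.9437

ω₁ = 0.8445, v₂ = 1.9437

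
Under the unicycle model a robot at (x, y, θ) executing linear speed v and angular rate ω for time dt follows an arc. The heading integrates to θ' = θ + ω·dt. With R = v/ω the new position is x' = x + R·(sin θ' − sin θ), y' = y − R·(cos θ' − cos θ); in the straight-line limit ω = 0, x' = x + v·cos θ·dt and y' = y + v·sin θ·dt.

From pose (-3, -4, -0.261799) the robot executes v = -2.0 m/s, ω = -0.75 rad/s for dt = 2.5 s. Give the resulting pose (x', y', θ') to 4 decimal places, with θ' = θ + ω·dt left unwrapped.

θ' = -0.2618 + -0.75·2.5 = -2.1368
R = v/ω = -2.0/-0.75 = 2.6667
x' = -3 + 2.6667·(sin -2.1368 − sin -0.2618) = -4.5606
y' = -4 − 2.6667·(cos -2.1368 − cos -0.2618) = 0.0058

(-4.5606, 0.0058, -2.1368)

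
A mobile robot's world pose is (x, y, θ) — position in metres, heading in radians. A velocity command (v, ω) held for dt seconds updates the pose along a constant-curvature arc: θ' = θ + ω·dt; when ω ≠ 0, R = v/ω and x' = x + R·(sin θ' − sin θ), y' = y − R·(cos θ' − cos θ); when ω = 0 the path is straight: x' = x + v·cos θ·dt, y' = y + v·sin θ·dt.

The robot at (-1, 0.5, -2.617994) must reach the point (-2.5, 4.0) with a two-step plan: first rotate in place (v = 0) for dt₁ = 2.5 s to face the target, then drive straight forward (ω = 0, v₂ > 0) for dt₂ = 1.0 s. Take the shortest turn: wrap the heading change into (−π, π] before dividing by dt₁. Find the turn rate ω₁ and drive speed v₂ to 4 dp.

ω₁ = -0.6758, v₂ = 3.8079

heading to target = atan2(4−0.5, -2.5−-1) = 1.9757
Δθ = wrap(1.9757 − -2.6180) = -1.6895; ω₁ = Δθ/dt₁ = -0.6758
distance = √((-2.5−-1)² + (4−0.5)²) = 3.8079; v₂ = distance/dt₂ = 3.8079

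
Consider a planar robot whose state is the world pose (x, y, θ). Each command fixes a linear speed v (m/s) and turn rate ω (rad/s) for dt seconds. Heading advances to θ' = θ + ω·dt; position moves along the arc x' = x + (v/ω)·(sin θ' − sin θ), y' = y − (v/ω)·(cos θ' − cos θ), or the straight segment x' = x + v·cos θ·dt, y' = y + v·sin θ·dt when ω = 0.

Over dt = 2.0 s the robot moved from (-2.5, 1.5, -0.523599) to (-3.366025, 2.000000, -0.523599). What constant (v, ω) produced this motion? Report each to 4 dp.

Δθ = -0.523599 − -0.523599 = 0.000000
ω = Δθ/dt = 0.000000/2.0 = 0.0000
ω = 0 → v = (Δx·cos θ + Δy·sin θ)/dt = -0.5000

v = -0.5000, ω = 0.0000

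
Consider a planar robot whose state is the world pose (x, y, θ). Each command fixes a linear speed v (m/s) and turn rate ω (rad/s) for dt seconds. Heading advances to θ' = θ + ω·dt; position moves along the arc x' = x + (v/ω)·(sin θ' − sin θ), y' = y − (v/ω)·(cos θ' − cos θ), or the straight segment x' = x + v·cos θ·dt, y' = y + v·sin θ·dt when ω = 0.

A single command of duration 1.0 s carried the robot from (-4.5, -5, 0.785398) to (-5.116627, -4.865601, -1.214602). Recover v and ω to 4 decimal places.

Δθ = -1.214602 − 0.785398 = -2.000000
ω = Δθ/dt = -2.000000/1.0 = -2.0000
R = Δx/(sin θ' − sin θ) = 0.3750
v = R·ω = 0.3750·-2.0000 = -0.7500

v = -0.7500, ω = -2.0000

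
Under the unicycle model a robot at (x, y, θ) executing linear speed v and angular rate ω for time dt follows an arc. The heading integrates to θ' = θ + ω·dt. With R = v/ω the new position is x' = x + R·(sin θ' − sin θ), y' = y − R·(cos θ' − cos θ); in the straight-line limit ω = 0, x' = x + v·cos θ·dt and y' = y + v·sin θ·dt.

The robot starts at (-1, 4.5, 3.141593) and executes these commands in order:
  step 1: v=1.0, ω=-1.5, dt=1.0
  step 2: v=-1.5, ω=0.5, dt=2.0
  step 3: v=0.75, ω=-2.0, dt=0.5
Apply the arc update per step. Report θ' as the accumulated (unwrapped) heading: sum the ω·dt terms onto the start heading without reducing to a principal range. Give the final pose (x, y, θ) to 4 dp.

step 1: θ'=1.6416 (R=-0.6667) → pose (-1.6650, 5.1195, 1.6416)
step 2: θ'=2.6416 (R=-3.0000) → pose (-0.1108, 2.6990, 2.6416)
step 3: θ'=1.6416 (R=-0.3750) → pose (-0.3051, 3.0015, 1.6416)

(-0.3051, 3.0015, 1.6416)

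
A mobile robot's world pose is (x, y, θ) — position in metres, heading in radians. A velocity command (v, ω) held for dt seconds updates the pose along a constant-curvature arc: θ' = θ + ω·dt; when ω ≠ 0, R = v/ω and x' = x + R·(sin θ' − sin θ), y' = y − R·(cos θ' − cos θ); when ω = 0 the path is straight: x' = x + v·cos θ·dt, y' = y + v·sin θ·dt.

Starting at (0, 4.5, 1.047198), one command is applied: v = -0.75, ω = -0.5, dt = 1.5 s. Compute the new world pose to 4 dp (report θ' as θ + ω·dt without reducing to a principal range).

θ' = 1.0472 + -0.5·1.5 = 0.2972
R = v/ω = -0.75/-0.5 = 1.5000
x' = 0 + 1.5000·(sin 0.2972 − sin 1.0472) = -0.8598
y' = 4.5 − 1.5000·(cos 0.2972 − cos 1.0472) = 3.8158

(-0.8598, 3.8158, 0.2972)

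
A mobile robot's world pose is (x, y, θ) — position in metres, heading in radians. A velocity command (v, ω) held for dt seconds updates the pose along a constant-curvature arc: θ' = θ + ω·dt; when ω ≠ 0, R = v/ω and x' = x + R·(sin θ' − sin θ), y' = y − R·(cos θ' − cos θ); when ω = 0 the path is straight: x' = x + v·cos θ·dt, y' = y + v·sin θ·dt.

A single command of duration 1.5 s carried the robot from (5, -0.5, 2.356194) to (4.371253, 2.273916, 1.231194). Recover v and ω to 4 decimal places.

v = 2.0000, ω = -0.7500

Δθ = 1.231194 − 2.356194 = -1.125000
ω = Δθ/dt = -1.125000/1.5 = -0.7500
R = −Δy/(cos θ' − cos θ) = -2.6667
v = R·ω = -2.6667·-0.7500 = 2.0000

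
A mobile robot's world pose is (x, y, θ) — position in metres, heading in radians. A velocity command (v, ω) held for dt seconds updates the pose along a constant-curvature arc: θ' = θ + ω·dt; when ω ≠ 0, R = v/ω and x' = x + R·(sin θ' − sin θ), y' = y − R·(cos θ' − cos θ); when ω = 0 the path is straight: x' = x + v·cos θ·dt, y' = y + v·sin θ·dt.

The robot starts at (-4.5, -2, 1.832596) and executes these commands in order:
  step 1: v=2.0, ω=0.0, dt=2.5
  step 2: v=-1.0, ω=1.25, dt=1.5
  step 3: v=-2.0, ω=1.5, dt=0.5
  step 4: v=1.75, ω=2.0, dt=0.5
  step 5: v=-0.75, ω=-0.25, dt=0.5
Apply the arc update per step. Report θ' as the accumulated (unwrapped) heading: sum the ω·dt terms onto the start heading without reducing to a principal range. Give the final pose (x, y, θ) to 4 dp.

(-4.0498, 2.6276, 5.3326)

step 1: θ'=1.8326 (straight) → pose (-5.7941, 2.8296, 1.8326)
step 2: θ'=3.7076 (R=-0.8000) → pose (-4.5923, 2.3614, 3.7076)
step 3: θ'=4.4576 (R=-1.3333) → pose (-4.0171, 3.1508, 4.4576)
step 4: θ'=5.4576 (R=0.8750) → pose (-3.8134, 2.3369, 5.4576)
step 5: θ'=5.3326 (R=3.0000) → pose (-4.0498, 2.6276, 5.3326)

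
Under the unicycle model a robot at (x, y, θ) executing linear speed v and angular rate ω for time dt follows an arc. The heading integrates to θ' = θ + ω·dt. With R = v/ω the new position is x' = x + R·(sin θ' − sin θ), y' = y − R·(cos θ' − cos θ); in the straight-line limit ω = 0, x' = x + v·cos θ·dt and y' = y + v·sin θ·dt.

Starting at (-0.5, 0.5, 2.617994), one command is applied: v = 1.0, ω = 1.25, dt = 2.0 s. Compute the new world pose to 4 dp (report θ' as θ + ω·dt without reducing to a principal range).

(-1.6351, -0.5085, 5.1180)

θ' = 2.6180 + 1.25·2.0 = 5.1180
R = v/ω = 1.0/1.25 = 0.8000
x' = -0.5 + 0.8000·(sin 5.1180 − sin 2.6180) = -1.6351
y' = 0.5 − 0.8000·(cos 5.1180 − cos 2.6180) = -0.5085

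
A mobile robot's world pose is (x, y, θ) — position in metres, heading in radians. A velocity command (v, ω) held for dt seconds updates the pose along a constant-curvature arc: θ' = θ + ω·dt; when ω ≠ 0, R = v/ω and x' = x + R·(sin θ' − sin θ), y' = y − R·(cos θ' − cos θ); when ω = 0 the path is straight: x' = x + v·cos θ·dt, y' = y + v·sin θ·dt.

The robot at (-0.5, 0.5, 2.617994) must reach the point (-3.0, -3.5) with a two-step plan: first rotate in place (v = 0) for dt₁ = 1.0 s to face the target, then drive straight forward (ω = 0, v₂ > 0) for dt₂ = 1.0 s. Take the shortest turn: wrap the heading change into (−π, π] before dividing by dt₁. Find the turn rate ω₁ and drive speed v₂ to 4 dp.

heading to target = atan2(-3.5−0.5, -3−-0.5) = -2.1294
Δθ = wrap(-2.1294 − 2.6180) = 1.5358; ω₁ = Δθ/dt₁ = 1.5358
distance = √((-3−-0.5)² + (-3.5−0.5)²) = 4.7170; v₂ = distance/dt₂ = 4.7170

ω₁ = 1.5358, v₂ = 4.7170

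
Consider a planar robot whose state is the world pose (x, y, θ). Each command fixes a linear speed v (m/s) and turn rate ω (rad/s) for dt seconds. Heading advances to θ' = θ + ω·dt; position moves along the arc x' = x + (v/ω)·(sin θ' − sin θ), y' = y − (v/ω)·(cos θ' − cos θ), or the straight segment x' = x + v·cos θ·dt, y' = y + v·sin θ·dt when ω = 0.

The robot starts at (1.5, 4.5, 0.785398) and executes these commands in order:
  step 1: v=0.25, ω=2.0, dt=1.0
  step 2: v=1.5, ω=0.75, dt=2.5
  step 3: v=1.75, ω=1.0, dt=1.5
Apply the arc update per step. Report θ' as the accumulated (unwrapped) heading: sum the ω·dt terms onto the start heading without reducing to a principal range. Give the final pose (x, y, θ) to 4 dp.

step 1: θ'=2.7854 (R=0.1250) → pose (1.4552, 4.7055, 2.7854)
step 2: θ'=4.6604 (R=2.0000) → pose (-1.2395, 2.9350, 4.6604)
step 3: θ'=6.1604 (R=1.7500) → pose (0.2938, 1.1072, 6.1604)

(0.2938, 1.1072, 6.1604)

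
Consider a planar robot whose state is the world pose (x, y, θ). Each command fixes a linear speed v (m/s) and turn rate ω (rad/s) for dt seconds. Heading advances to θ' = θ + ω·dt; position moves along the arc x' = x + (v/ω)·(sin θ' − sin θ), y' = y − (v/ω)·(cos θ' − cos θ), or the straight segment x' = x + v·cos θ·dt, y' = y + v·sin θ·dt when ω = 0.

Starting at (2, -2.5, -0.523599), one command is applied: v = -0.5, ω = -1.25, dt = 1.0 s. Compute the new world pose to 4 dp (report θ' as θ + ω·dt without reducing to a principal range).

θ' = -0.5236 + -1.25·1.0 = -1.7736
R = v/ω = -0.5/-1.25 = 0.4000
x' = 2 + 0.4000·(sin -1.7736 − sin -0.5236) = 1.8082
y' = -2.5 − 0.4000·(cos -1.7736 − cos -0.5236) = -2.0730

(1.8082, -2.0730, -1.7736)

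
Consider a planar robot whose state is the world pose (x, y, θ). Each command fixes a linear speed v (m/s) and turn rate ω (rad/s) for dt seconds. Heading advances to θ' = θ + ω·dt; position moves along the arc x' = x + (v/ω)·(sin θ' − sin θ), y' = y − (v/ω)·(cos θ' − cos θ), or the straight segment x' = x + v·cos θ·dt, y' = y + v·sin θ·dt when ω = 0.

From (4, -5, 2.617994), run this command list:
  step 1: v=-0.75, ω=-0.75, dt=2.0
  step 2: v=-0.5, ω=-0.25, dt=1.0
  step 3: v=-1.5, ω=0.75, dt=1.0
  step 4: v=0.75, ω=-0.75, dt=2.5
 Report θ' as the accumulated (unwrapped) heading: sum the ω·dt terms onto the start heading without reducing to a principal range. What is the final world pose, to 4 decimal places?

(4.9082, -7.0940, -0.2570)

step 1: θ'=1.1180 (R=1.0000) → pose (4.3992, -6.3035, 1.1180)
step 2: θ'=0.8680 (R=2.0000) → pose (4.1268, -6.7213, 0.8680)
step 3: θ'=1.6180 (R=-2.0000) → pose (3.6551, -8.1083, 1.6180)
step 4: θ'=-0.2570 (R=-1.0000) → pose (4.9082, -7.0940, -0.2570)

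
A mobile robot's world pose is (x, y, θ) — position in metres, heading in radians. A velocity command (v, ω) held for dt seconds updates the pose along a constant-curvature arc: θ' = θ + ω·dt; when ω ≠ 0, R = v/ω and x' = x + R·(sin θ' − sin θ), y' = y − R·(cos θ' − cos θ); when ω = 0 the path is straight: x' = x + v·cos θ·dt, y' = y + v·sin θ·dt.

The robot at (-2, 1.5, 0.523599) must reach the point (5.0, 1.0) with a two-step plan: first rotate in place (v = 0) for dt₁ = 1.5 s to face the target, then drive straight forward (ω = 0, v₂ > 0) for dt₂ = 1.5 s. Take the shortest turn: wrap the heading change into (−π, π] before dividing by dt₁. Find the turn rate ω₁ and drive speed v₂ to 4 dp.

heading to target = atan2(1−1.5, 5−-2) = -0.0713
Δθ = wrap(-0.0713 − 0.5236) = -0.5949; ω₁ = Δθ/dt₁ = -0.3966
distance = √((5−-2)² + (1−1.5)²) = 7.0178; v₂ = distance/dt₂ = 4.6786

ω₁ = -0.3966, v₂ = 4.6786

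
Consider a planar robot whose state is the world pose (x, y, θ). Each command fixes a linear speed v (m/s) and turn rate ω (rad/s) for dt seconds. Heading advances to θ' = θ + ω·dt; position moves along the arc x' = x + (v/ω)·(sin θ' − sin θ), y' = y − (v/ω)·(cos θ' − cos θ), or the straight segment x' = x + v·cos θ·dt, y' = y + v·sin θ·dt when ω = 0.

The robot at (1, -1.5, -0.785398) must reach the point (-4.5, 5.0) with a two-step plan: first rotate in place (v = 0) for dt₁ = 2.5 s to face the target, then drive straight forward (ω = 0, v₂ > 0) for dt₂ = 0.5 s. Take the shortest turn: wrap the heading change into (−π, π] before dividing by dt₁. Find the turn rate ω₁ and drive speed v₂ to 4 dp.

heading to target = atan2(5−-1.5, -4.5−1) = 2.2731
Δθ = wrap(2.2731 − -0.7854) = 3.0585; ω₁ = Δθ/dt₁ = 1.2234
distance = √((-4.5−1)² + (5−-1.5)²) = 8.5147; v₂ = distance/dt₂ = 17.0294

ω₁ = 1.2234, v₂ = 17.0294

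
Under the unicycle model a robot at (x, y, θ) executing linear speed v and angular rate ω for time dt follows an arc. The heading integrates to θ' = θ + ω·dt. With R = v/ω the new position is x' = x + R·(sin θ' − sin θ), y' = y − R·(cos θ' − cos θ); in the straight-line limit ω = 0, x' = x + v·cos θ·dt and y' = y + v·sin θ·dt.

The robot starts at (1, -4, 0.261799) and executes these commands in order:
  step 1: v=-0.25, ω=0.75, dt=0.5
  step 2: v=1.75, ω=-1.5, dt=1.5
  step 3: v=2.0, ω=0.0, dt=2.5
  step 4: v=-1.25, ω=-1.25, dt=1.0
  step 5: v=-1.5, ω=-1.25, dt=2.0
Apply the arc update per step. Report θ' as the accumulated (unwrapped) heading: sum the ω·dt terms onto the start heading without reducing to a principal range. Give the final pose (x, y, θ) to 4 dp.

step 1: θ'=0.6368 (R=-0.3333) → pose (0.8881, -4.0540, 0.6368)
step 2: θ'=-1.6132 (R=-1.1667) → pose (2.7474, -5.0414, -1.6132)
step 3: θ'=-1.6132 (straight) → pose (2.5355, -10.0369, -1.6132)
step 4: θ'=-2.8632 (R=1.0000) → pose (3.2597, -9.1178, -2.8632)
step 5: θ'=-5.3632 (R=1.2000) → pose (4.5442, -10.9986, -5.3632)

(4.5442, -10.9986, -5.3632)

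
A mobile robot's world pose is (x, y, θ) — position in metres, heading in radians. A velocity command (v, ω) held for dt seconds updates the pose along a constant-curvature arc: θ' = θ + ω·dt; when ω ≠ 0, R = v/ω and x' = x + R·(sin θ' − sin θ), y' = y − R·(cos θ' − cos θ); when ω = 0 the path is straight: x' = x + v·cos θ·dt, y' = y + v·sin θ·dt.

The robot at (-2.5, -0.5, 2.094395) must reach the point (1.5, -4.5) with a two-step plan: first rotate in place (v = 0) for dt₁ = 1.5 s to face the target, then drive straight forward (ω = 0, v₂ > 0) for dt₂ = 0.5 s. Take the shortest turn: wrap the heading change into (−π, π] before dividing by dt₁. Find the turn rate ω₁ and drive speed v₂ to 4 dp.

ω₁ = -1.9199, v₂ = 11.3137

heading to target = atan2(-4.5−-0.5, 1.5−-2.5) = -0.7854
Δθ = wrap(-0.7854 − 2.0944) = -2.8798; ω₁ = Δθ/dt₁ = -1.9199
distance = √((1.5−-2.5)² + (-4.5−-0.5)²) = 5.6569; v₂ = distance/dt₂ = 11.3137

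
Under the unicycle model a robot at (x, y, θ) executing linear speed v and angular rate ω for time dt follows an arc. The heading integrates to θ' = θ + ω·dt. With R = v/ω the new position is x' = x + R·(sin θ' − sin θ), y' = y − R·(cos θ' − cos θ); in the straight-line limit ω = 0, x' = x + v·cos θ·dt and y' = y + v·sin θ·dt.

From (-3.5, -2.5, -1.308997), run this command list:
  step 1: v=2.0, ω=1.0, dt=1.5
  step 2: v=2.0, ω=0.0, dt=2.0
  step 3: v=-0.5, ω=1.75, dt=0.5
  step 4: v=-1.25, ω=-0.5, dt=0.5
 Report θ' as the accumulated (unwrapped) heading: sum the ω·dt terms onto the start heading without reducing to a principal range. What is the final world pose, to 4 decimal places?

(2.1758, -3.8327, 0.8160)

step 1: θ'=0.1910 (R=2.0000) → pose (-1.1885, -3.9460, 0.1910)
step 2: θ'=0.1910 (straight) → pose (2.7388, -3.1866, 0.1910)
step 3: θ'=1.0660 (R=-0.2857) → pose (2.5430, -3.3290, 1.0660)
step 4: θ'=0.8160 (R=2.5000) → pose (2.1758, -3.8327, 0.8160)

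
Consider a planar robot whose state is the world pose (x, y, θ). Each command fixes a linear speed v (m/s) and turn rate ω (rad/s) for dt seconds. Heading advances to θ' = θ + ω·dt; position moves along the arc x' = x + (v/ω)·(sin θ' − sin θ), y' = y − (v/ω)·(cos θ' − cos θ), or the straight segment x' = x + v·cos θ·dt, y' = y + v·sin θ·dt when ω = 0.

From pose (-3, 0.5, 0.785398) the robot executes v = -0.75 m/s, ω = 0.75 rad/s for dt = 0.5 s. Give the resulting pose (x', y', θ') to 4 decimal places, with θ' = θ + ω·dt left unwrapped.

θ' = 0.7854 + 0.75·0.5 = 1.1604
R = v/ω = -0.75/0.75 = -1.0000
x' = -3 + -1.0000·(sin 1.1604 − sin 0.7854) = -3.2099
y' = 0.5 − -1.0000·(cos 1.1604 − cos 0.7854) = 0.1919

(-3.2099, 0.1919, 1.1604)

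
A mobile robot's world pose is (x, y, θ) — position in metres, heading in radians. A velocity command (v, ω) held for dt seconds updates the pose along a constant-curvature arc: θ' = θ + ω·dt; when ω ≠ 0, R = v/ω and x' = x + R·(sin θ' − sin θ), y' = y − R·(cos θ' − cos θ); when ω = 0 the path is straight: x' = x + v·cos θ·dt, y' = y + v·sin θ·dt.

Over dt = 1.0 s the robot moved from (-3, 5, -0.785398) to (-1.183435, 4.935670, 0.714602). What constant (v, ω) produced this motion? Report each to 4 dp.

v = 2.0000, ω = 1.5000

Δθ = 0.714602 − -0.785398 = 1.500000
ω = Δθ/dt = 1.500000/1.0 = 1.5000
R = Δx/(sin θ' − sin θ) = 1.3333
v = R·ω = 1.3333·1.5000 = 2.0000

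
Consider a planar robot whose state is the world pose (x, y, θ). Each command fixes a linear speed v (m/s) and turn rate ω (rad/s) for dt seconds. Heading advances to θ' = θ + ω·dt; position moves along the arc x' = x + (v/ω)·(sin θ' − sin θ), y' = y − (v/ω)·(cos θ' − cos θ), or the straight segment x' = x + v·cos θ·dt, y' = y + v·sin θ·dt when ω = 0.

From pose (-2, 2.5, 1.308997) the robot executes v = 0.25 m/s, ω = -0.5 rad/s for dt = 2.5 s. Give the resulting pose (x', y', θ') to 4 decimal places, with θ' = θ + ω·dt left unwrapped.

(-1.5465, 2.8697, 0.0590)

θ' = 1.3090 + -0.5·2.5 = 0.0590
R = v/ω = 0.25/-0.5 = -0.5000
x' = -2 + -0.5000·(sin 0.0590 − sin 1.3090) = -1.5465
y' = 2.5 − -0.5000·(cos 0.0590 − cos 1.3090) = 2.8697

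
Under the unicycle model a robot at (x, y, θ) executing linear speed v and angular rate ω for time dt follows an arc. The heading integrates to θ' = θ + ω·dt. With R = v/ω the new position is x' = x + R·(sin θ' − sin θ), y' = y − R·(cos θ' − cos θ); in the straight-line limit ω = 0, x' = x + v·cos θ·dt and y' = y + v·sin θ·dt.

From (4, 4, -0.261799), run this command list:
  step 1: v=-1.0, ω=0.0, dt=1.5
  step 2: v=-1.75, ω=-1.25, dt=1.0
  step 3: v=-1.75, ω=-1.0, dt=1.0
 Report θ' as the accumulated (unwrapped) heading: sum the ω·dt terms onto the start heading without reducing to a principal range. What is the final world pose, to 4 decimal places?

(2.2321, 7.1754, -2.5118)

step 1: θ'=-0.2618 (straight) → pose (2.5511, 4.3882, -0.2618)
step 2: θ'=-1.5118 (R=1.4000) → pose (1.5159, 5.6580, -1.5118)
step 3: θ'=-2.5118 (R=1.7500) → pose (2.2321, 7.1754, -2.5118)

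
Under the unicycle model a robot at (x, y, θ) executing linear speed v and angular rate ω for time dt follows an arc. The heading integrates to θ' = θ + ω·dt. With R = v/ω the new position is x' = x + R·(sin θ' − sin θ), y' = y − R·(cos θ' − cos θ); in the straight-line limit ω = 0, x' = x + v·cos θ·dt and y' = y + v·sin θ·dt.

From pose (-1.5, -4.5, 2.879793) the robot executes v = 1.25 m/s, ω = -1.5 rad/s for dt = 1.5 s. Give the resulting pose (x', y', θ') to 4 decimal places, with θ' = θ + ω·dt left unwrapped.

θ' = 2.8798 + -1.5·1.5 = 0.6298
R = v/ω = 1.25/-1.5 = -0.8333
x' = -1.5 + -0.8333·(sin 0.6298 − sin 2.8798) = -1.7751
y' = -4.5 − -0.8333·(cos 0.6298 − cos 2.8798) = -3.0216

(-1.7751, -3.0216, 0.6298)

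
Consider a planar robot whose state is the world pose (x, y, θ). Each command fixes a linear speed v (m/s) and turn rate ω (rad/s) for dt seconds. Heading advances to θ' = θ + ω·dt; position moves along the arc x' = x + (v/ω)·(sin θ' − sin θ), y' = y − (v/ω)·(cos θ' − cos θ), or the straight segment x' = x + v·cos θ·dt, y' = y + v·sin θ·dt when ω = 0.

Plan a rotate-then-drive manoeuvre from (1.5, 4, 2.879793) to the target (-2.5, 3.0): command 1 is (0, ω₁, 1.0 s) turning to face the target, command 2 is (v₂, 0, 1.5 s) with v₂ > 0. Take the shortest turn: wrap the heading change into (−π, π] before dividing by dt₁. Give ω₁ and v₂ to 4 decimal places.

ω₁ = 0.5068, v₂ = 2.7487

heading to target = atan2(3−4, -2.5−1.5) = -2.8966
Δθ = wrap(-2.8966 − 2.8798) = 0.5068; ω₁ = Δθ/dt₁ = 0.5068
distance = √((-2.5−1.5)² + (3−4)²) = 4.1231; v₂ = distance/dt₂ = 2.7487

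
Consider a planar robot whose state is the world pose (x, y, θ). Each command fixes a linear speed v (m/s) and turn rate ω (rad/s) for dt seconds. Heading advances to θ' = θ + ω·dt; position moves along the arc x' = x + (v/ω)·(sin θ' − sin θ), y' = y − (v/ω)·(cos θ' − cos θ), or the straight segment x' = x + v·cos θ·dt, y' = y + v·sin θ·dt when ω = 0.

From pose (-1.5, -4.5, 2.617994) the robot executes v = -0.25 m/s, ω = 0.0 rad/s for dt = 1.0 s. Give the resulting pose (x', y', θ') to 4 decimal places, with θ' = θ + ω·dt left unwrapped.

θ' = 2.6180 + 0.0·1.0 = 2.6180
ω = 0 → straight: x' = -1.5 + -0.25·cos(2.6180)·1.0 = -1.2835
y' = -4.5 + -0.25·sin(2.6180)·1.0 = -4.6250

(-1.2835, -4.6250, 2.6180)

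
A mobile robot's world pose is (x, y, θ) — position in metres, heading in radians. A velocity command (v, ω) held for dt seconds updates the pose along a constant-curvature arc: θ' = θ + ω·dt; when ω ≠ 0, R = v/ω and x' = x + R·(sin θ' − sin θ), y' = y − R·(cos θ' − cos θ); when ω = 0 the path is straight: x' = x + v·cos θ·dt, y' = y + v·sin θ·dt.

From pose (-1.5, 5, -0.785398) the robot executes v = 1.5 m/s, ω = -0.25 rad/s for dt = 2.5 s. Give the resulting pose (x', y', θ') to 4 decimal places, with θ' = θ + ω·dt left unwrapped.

(0.1803, 1.7156, -1.4104)

θ' = -0.7854 + -0.25·2.5 = -1.4104
R = v/ω = 1.5/-0.25 = -6.0000
x' = -1.5 + -6.0000·(sin -1.4104 − sin -0.7854) = 0.1803
y' = 5 − -6.0000·(cos -1.4104 − cos -0.7854) = 1.7156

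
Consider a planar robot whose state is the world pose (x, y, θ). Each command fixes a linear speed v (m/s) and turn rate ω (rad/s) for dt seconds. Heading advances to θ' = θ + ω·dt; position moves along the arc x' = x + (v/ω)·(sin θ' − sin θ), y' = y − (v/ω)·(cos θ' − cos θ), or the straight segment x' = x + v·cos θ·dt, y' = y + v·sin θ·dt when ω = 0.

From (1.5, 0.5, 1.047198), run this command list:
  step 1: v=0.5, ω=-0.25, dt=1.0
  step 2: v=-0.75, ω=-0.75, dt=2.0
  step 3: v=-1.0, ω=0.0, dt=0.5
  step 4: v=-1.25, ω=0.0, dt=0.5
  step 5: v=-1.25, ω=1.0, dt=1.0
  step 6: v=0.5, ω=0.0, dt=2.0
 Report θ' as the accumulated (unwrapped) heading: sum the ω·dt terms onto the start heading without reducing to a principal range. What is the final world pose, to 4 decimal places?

step 1: θ'=0.7972 (R=-2.0000) → pose (1.8012, 0.8974, 0.7972)
step 2: θ'=-0.7028 (R=1.0000) → pose (0.4395, 0.8331, -0.7028)
step 3: θ'=-0.7028 (straight) → pose (0.0580, 1.1563, -0.7028)
step 4: θ'=-0.7028 (straight) → pose (-0.4189, 1.5603, -0.7028)
step 5: θ'=0.2972 (R=-1.2500) → pose (-1.5929, 1.8017, 0.2972)
step 6: θ'=0.2972 (straight) → pose (-0.6368, 2.0945, 0.2972)

(-0.6368, 2.0945, 0.2972)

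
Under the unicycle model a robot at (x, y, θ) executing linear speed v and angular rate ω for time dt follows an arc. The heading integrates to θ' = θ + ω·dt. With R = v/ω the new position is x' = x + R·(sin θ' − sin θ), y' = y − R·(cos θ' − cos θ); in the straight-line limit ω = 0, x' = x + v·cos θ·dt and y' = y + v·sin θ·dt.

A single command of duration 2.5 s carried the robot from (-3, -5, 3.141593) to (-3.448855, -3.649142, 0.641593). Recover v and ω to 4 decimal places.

v = 0.7500, ω = -1.0000

Δθ = 0.641593 − 3.141593 = -2.500000
ω = Δθ/dt = -2.500000/2.5 = -1.0000
R = −Δy/(cos θ' − cos θ) = -0.7500
v = R·ω = -0.7500·-1.0000 = 0.7500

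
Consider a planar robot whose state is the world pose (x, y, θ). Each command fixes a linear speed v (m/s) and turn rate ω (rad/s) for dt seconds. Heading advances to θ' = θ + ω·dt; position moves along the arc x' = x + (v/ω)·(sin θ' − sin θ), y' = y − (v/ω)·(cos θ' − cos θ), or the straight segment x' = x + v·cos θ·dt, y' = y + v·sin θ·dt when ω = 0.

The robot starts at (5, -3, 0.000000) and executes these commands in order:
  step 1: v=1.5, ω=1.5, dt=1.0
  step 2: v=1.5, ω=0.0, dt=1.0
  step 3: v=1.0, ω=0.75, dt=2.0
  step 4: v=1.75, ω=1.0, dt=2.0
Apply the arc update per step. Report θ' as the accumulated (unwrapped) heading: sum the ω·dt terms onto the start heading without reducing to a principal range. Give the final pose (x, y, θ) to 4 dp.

step 1: θ'=1.5000 (R=1.0000) → pose (5.9975, -2.0707, 1.5000)
step 2: θ'=1.5000 (straight) → pose (6.1036, -0.5745, 1.5000)
step 3: θ'=3.0000 (R=1.3333) → pose (4.9618, 0.8398, 3.0000)
step 4: θ'=5.0000 (R=1.7500) → pose (3.0367, -1.3891, 5.0000)

(3.0367, -1.3891, 5.0000)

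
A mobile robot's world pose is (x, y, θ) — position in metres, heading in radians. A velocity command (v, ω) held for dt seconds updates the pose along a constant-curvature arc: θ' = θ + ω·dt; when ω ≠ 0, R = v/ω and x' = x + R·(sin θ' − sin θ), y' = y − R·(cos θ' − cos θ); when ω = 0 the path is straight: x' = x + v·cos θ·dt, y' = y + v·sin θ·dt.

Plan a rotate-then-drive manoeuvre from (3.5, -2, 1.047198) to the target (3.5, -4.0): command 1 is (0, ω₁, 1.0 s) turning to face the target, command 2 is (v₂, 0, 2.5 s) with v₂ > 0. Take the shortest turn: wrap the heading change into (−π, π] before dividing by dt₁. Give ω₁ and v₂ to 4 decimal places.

ω₁ = -2.6180, v₂ = 0.8000

heading to target = atan2(-4−-2, 3.5−3.5) = -1.5708
Δθ = wrap(-1.5708 − 1.0472) = -2.6180; ω₁ = Δθ/dt₁ = -2.6180
distance = √((3.5−3.5)² + (-4−-2)²) = 2.0000; v₂ = distance/dt₂ = 0.8000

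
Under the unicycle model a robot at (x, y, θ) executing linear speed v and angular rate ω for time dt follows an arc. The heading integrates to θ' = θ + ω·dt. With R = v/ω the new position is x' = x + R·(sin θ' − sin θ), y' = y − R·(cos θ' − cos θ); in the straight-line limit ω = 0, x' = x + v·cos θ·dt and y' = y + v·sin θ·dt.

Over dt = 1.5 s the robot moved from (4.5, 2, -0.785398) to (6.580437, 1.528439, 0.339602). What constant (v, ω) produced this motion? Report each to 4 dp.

v = 1.5000, ω = 0.7500

Δθ = 0.339602 − -0.785398 = 1.125000
ω = Δθ/dt = 1.125000/1.5 = 0.7500
R = Δx/(sin θ' − sin θ) = 2.0000
v = R·ω = 2.0000·0.7500 = 1.5000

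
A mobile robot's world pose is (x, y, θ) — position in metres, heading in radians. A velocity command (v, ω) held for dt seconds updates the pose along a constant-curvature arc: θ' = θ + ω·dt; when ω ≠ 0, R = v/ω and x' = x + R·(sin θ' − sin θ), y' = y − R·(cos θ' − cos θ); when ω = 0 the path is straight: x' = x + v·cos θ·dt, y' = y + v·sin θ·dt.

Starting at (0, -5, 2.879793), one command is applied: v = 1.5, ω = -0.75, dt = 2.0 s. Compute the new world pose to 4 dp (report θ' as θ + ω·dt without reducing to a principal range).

(-1.4460, -2.6885, 1.3798)

θ' = 2.8798 + -0.75·2.0 = 1.3798
R = v/ω = 1.5/-0.75 = -2.0000
x' = 0 + -2.0000·(sin 1.3798 − sin 2.8798) = -1.4460
y' = -5 − -2.0000·(cos 1.3798 − cos 2.8798) = -2.6885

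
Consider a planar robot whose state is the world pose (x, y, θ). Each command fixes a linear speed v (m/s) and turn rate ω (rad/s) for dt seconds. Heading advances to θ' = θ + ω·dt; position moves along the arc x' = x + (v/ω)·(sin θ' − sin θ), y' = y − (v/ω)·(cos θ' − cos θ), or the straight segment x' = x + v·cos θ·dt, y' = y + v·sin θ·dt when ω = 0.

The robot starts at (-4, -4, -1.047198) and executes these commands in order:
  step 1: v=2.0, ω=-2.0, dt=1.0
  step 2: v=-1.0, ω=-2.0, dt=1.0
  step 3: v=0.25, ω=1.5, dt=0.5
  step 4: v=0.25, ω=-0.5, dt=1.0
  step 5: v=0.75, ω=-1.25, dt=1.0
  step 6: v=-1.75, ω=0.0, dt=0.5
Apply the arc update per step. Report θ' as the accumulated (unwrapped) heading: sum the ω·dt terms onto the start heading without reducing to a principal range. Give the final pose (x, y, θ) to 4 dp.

(-4.6912, -5.4636, -6.0472)

step 1: θ'=-3.0472 (R=-1.0000) → pose (-4.7718, -5.4955, -3.0472)
step 2: θ'=-5.0472 (R=0.5000) → pose (-4.2524, -6.1576, -5.0472)
step 3: θ'=-4.2972 (R=0.1667) → pose (-4.2573, -6.0356, -4.2972)
step 4: θ'=-4.7972 (R=-0.5000) → pose (-4.2980, -5.7916, -4.7972)
step 5: θ'=-6.0472 (R=-0.6000) → pose (-3.8404, -5.2590, -6.0472)
step 6: θ'=-6.0472 (straight) → pose (-4.6912, -5.4636, -6.0472)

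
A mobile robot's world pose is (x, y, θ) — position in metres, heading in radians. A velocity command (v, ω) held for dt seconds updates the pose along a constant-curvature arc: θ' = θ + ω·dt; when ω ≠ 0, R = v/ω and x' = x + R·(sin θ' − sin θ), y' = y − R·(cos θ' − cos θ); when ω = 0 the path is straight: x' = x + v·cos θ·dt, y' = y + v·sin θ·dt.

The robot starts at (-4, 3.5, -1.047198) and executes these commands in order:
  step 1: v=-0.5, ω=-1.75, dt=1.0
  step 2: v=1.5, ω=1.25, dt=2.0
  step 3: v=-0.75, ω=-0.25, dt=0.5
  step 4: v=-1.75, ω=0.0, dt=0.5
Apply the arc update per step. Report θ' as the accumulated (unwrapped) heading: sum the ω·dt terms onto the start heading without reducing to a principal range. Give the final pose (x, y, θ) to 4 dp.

(-4.9442, 2.1253, -0.4222)

step 1: θ'=-2.7972 (R=0.2857) → pose (-3.8490, 3.9118, -2.7972)
step 2: θ'=-0.2972 (R=1.2000) → pose (-3.7953, 1.6349, -0.2972)
step 3: θ'=-0.4222 (R=3.0000) → pose (-4.1461, 1.7668, -0.4222)
step 4: θ'=-0.4222 (straight) → pose (-4.9442, 2.1253, -0.4222)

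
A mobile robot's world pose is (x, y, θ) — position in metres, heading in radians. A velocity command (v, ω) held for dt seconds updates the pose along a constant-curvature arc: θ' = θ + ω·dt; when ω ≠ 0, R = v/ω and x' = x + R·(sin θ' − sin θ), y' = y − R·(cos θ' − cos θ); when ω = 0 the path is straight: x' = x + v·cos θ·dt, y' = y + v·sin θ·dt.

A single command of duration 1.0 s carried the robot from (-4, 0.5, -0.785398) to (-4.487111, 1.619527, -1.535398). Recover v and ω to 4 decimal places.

v = -1.2500, ω = -0.7500

Δθ = -1.535398 − -0.785398 = -0.750000
ω = Δθ/dt = -0.750000/1.0 = -0.7500
R = −Δy/(cos θ' − cos θ) = 1.6667
v = R·ω = 1.6667·-0.7500 = -1.2500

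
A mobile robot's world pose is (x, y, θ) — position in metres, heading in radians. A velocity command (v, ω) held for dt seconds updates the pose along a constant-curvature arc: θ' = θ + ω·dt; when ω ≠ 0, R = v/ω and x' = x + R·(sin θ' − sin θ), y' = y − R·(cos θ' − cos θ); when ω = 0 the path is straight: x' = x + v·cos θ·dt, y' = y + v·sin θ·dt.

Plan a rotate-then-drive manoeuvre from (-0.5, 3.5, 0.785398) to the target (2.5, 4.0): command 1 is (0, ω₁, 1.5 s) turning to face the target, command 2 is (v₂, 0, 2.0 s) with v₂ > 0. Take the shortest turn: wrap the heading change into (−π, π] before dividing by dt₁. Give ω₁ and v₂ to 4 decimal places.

heading to target = atan2(4−3.5, 2.5−-0.5) = 0.1651
Δθ = wrap(0.1651 − 0.7854) = -0.6202; ω₁ = Δθ/dt₁ = -0.4135
distance = √((2.5−-0.5)² + (4−3.5)²) = 3.0414; v₂ = distance/dt₂ = 1.5207

ω₁ = -0.4135, v₂ = 1.5207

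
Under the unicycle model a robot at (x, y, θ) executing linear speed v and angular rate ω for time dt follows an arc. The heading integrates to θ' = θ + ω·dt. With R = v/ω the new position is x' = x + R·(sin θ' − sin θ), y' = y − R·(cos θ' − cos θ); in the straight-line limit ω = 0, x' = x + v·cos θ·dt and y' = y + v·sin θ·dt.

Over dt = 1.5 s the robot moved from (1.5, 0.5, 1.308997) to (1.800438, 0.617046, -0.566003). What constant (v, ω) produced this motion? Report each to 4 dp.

Δθ = -0.566003 − 1.308997 = -1.875000
ω = Δθ/dt = -1.875000/1.5 = -1.2500
R = Δx/(sin θ' − sin θ) = -0.2000
v = R·ω = -0.2000·-1.2500 = 0.2500

v = 0.2500, ω = -1.2500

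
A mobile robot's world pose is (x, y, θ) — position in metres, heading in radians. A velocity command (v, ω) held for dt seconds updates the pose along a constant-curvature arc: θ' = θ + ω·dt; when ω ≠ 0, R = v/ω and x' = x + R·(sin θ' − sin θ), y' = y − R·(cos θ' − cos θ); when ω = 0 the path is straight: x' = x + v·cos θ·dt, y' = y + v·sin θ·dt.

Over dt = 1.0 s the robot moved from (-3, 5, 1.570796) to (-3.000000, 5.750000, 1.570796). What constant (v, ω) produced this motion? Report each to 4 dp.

Δθ = 1.570796 − 1.570796 = 0.000000
ω = Δθ/dt = 0.000000/1.0 = 0.0000
ω = 0 → v = (Δx·cos θ + Δy·sin θ)/dt = 0.7500

v = 0.7500, ω = 0.0000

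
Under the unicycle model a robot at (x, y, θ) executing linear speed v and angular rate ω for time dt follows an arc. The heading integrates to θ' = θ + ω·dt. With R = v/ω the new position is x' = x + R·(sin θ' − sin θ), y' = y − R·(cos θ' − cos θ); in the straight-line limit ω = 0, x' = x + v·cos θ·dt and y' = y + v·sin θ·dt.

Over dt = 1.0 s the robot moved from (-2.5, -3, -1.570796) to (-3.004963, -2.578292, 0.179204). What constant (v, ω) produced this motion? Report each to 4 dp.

Δθ = 0.179204 − -1.570796 = 1.750000
ω = Δθ/dt = 1.750000/1.0 = 1.7500
R = Δx/(sin θ' − sin θ) = -0.4286
v = R·ω = -0.4286·1.7500 = -0.7500

v = -0.7500, ω = 1.7500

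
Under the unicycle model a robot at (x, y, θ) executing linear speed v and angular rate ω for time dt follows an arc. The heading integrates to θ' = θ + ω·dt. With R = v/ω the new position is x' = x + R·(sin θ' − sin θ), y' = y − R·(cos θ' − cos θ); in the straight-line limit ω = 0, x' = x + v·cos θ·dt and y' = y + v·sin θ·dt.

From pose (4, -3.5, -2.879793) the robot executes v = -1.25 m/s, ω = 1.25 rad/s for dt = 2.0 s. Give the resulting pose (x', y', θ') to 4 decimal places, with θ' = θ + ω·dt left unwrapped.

(4.1119, -1.6053, -0.3798)

θ' = -2.8798 + 1.25·2.0 = -0.3798
R = v/ω = -1.25/1.25 = -1.0000
x' = 4 + -1.0000·(sin -0.3798 − sin -2.8798) = 4.1119
y' = -3.5 − -1.0000·(cos -0.3798 − cos -2.8798) = -1.6053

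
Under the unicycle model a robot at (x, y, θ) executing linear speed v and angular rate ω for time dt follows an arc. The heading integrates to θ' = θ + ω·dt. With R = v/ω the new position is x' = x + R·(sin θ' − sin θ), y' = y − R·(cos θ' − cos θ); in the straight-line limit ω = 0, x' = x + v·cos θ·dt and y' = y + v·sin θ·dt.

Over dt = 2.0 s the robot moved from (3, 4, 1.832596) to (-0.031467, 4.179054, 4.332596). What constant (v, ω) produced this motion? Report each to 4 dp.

v = 2.0000, ω = 1.2500

Δθ = 4.332596 − 1.832596 = 2.500000
ω = Δθ/dt = 2.500000/2.0 = 1.2500
R = Δx/(sin θ' − sin θ) = 1.6000
v = R·ω = 1.6000·1.2500 = 2.0000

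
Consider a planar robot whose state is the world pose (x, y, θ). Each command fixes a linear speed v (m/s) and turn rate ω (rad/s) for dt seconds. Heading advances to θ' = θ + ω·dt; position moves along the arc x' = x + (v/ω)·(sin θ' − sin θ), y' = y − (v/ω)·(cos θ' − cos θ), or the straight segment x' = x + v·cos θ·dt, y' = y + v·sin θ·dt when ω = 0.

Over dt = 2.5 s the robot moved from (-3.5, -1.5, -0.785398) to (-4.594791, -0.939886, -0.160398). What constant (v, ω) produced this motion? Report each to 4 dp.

Δθ = -0.160398 − -0.785398 = 0.625000
ω = Δθ/dt = 0.625000/2.5 = 0.2500
R = Δx/(sin θ' − sin θ) = -2.0000
v = R·ω = -2.0000·0.2500 = -0.5000

v = -0.5000, ω = 0.2500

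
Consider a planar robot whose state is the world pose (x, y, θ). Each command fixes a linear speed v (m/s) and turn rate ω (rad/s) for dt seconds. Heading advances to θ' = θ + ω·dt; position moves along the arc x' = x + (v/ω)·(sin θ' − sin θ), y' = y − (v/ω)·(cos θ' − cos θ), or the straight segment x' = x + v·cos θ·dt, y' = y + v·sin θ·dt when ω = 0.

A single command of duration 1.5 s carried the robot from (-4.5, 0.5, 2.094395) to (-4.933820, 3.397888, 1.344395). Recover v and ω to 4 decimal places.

v = 2.0000, ω = -0.5000

Δθ = 1.344395 − 2.094395 = -0.750000
ω = Δθ/dt = -0.750000/1.5 = -0.5000
R = −Δy/(cos θ' − cos θ) = -4.0000
v = R·ω = -4.0000·-0.5000 = 2.0000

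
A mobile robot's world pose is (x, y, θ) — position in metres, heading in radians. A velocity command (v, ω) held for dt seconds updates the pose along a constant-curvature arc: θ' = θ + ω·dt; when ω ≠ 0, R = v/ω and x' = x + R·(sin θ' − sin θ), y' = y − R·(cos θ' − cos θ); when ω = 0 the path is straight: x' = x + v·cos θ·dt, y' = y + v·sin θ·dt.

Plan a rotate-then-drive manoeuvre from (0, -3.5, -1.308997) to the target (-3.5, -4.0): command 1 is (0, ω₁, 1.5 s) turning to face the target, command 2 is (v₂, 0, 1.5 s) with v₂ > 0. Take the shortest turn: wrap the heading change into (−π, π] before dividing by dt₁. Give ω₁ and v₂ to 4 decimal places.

heading to target = atan2(-4−-3.5, -3.5−0) = -2.9997
Δθ = wrap(-2.9997 − -1.3090) = -1.6907; ω₁ = Δθ/dt₁ = -1.1271
distance = √((-3.5−0)² + (-4−-3.5)²) = 3.5355; v₂ = distance/dt₂ = 2.3570

ω₁ = -1.1271, v₂ = 2.3570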